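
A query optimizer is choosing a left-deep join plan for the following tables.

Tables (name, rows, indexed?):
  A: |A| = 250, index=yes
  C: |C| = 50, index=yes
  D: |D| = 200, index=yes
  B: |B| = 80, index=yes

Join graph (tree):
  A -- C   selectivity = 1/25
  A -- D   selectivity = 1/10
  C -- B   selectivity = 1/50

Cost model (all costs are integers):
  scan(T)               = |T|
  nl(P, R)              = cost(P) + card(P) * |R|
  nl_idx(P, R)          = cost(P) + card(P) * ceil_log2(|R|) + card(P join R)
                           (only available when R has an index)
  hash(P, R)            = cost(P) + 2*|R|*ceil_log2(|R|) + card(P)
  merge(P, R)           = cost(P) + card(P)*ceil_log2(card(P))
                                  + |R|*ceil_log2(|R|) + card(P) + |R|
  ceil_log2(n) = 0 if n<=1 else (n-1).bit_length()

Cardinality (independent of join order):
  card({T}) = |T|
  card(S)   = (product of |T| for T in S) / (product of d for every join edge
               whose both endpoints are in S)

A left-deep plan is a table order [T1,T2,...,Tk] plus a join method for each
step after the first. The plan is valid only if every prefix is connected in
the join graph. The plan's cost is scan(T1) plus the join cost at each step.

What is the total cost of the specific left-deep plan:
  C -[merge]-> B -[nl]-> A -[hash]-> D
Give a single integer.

25040

step 1: scan C: cost=50, card=50
step 2: join B via merge
    card(P join B) = 50*80/(50) = 80
    cost = 50 + 50*6 + 80*7 + 50 + 80 = 1040
step 3: join A via nl
    card(P join A) = 80*250/(25) = 800
    cost = 1040 + 80*250 = 21040
step 4: join D via hash
    card(P join D) = 800*200/(10) = 16000
    cost = 21040 + 2*200*8 + 800 = 25040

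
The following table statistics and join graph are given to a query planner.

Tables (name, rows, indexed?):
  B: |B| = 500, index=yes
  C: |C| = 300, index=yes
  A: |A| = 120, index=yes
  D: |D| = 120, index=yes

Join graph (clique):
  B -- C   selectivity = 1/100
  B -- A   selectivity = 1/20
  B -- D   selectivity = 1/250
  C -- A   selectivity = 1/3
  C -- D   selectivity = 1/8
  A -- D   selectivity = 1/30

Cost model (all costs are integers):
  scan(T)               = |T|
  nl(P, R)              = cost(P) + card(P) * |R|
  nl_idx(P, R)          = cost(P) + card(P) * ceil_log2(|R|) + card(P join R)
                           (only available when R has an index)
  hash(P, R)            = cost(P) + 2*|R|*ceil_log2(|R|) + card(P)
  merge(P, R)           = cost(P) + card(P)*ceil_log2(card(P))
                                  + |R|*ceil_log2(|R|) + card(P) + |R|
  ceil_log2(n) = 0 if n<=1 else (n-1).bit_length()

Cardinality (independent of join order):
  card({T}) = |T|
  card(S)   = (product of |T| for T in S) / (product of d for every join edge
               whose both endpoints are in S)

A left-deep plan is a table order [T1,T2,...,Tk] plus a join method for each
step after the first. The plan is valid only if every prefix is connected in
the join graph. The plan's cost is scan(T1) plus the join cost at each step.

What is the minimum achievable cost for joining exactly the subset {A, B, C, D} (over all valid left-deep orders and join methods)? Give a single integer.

Selinger DP over subsets of {A,B,C,D}:
  {B}: scan cost=500, card=500
  {C}: scan cost=300, card=300
  {A}: scan cost=120, card=120
  {D}: scan cost=120, card=120
  {BC}: card=1500; try (B,nl_idx)→4500, (C,hash)→6400, (C,nl_idx)→6500, (B,merge)→8300, (C,merge)→8500, (B,hash)→9600 …(+2); best=4500 via (B,nl_idx)
  {AB}: card=3000; try (A,hash)→2680, (B,nl_idx)→4200, (B,merge)→6080, (A,merge)→6460, (A,nl_idx)→7000, (B,hash)→9240 …(+2); best=2680 via (A,hash)
  {BD}: card=240; try (B,nl_idx)→1440, (D,hash)→2680, (D,nl_idx)→4240, (B,merge)→6080, (D,merge)→6460, (B,hash)→9240 …(+2); best=1440 via (B,nl_idx)
  {AC}: card=12000; try (A,hash)→2280, (C,merge)→4080, (A,merge)→4260, (C,hash)→5640, (C,nl_idx)→13200, (A,nl_idx)→14400 …(+2); best=2280 via (A,hash)
  {CD}: card=4500; try (D,hash)→2280, (C,merge)→4080, (D,merge)→4260, (C,hash)→5640, (C,nl_idx)→5700, (D,nl_idx)→6900 …(+2); best=2280 via (D,hash)
  {AD}: card=480; try (D,nl_idx)→1440, (A,nl_idx)→1440, (D,hash)→1920, (A,hash)→1920, (D,merge)→2040, (A,merge)→2040 …(+2); best=1440 via (D,nl_idx)
  {ABC}: card=3000; try (A,hash)→7680, (C,hash)→11080, (A,nl_idx)→18000, (B,hash)→23280, (A,merge)→23460, (C,nl_idx)→32680 …(+6); best=7680 via (A,hash)
  {BCD}: card=90; try (C,nl_idx)→3690, (C,merge)→6600, (C,hash)→7080, (D,hash)→7680, (D,nl_idx)→15090, (B,hash)→15780 …(+6); best=3690 via (C,nl_idx)
  {ABD}: card=48; try (A,nl_idx)→3168, (A,hash)→3360, (A,merge)→4560, (B,nl_idx)→5808, (D,hash)→7360, (B,hash)→10920 …(+6); best=3168 via (A,nl_idx)
  {ACD}: card=6000; try (C,hash)→7320, (A,hash)→8460, (C,merge)→9240, (C,nl_idx)→11760, (D,hash)→15960, (A,nl_idx)→39780 …(+6); best=7320 via (C,hash)
  {ABCD}: card=6; try (C,nl_idx)→3606, (A,nl_idx)→4326, (A,merge)→5370, (A,hash)→5460, (C,merge)→6504, (C,hash)→8616 …(+10); best=3606 via (C,nl_idx)

3606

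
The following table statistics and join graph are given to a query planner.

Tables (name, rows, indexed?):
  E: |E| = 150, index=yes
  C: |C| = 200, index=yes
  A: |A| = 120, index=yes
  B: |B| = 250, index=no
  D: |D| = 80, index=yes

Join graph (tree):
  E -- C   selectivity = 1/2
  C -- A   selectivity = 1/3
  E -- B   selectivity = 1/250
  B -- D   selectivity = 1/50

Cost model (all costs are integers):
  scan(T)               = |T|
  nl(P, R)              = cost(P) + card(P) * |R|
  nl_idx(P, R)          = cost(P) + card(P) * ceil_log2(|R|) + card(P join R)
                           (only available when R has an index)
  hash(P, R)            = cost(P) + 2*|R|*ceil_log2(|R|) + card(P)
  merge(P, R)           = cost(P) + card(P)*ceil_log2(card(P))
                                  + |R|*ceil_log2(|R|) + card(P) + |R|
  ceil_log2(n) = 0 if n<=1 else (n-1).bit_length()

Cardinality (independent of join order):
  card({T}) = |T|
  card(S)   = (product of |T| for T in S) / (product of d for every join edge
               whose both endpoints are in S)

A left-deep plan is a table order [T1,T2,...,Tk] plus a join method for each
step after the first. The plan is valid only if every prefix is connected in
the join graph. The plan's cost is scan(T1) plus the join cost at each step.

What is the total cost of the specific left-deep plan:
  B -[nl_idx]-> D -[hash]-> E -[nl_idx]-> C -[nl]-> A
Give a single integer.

2911120

step 1: scan B: cost=250, card=250
step 2: join D via nl_idx
    card(P join D) = 250*80/(50) = 400
    cost = 250 + 250*7 + 400 = 2400
step 3: join E via hash
    card(P join E) = 400*150/(250) = 240
    cost = 2400 + 2*150*8 + 400 = 5200
step 4: join C via nl_idx
    card(P join C) = 240*200/(2) = 24000
    cost = 5200 + 240*8 + 24000 = 31120
step 5: join A via nl
    card(P join A) = 24000*120/(3) = 960000
    cost = 31120 + 24000*120 = 2911120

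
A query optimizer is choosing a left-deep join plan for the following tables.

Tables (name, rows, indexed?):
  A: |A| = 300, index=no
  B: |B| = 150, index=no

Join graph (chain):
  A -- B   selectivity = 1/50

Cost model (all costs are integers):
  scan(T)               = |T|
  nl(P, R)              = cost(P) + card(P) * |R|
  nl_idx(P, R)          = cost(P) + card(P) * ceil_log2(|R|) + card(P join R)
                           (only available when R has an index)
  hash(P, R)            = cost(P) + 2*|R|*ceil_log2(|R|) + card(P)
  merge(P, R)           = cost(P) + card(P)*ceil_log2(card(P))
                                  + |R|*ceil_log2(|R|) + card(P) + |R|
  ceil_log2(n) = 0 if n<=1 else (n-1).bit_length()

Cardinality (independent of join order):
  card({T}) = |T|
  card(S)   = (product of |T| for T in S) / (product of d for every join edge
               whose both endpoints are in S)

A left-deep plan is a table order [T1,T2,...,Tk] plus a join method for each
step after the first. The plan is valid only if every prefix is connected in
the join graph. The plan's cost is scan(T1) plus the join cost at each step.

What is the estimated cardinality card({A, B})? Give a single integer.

900

Tables in S: A(300), B(150)
Edges inside S: A-B(d=50)
numerator = 300 * 150 = 45000
denominator = 50 = 50
card(S) = 45000 / 50 = 900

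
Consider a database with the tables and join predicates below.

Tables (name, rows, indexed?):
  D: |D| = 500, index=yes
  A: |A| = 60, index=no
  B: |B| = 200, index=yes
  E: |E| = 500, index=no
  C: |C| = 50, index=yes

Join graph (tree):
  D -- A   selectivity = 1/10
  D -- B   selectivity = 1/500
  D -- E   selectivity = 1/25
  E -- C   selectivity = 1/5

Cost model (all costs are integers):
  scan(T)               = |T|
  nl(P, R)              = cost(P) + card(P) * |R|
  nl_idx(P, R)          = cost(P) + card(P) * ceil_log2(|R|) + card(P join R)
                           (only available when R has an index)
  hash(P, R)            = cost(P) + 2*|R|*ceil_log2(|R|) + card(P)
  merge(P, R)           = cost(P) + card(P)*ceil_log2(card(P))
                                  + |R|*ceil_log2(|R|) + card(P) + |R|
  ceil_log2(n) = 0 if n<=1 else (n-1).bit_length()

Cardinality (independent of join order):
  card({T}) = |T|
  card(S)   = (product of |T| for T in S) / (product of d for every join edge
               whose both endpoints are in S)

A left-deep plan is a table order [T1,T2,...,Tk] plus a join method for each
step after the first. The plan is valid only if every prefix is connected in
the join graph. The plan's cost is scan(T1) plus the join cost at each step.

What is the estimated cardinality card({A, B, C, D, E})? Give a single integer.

Tables in S: A(60), B(200), C(50), D(500), E(500)
Edges inside S: D-A(d=10), D-B(d=500), D-E(d=25), E-C(d=5)
numerator = 60 * 200 * 50 * 500 * 500 = 150000000000
denominator = 10 * 500 * 25 * 5 = 625000
card(S) = 150000000000 / 625000 = 240000

240000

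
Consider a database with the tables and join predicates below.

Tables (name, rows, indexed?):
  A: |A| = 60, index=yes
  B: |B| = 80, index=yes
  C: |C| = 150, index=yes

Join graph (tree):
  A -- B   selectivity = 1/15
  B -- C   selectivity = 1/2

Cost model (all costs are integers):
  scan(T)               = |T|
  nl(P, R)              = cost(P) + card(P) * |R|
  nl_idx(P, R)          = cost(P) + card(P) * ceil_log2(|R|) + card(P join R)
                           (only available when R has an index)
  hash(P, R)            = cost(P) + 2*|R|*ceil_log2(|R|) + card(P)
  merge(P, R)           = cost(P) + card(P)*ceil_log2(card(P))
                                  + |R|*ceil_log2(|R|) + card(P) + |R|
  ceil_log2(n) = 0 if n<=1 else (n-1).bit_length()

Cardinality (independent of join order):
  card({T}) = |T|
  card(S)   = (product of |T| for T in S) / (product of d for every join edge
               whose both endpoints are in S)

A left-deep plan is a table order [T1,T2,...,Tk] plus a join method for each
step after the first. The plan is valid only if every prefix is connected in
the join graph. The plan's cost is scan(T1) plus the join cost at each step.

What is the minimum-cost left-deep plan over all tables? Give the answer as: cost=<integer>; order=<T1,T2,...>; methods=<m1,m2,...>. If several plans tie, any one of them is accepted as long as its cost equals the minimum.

Selinger DP (subsets sized 1..n):
  {A}: scan cost=60, card=60
  {B}: scan cost=80, card=80
  {C}: scan cost=150, card=150
  {AB}: card=320; try (B,nl_idx)→800, (A,hash)→880, (A,nl_idx)→880, (B,merge)→1120, (A,merge)→1140, (B,hash)→1240 …(+2); best=800 via (B,nl_idx)
  {BC}: card=6000; try (B,hash)→1420, (C,merge)→2070, (B,merge)→2140, (C,hash)→2560, (C,nl_idx)→6720, (B,nl_idx)→7200 …(+2); best=1420 via (B,hash)
  {ABC}: card=24000; try (C,hash)→3520, (C,merge)→5350, (A,hash)→8140, (C,nl_idx)→27360, (C,nl)→48800, (A,nl_idx)→61420 …(+2); best=3520 via (C,hash)

cost=3520; order=A,B,C; methods=nl_idx,hash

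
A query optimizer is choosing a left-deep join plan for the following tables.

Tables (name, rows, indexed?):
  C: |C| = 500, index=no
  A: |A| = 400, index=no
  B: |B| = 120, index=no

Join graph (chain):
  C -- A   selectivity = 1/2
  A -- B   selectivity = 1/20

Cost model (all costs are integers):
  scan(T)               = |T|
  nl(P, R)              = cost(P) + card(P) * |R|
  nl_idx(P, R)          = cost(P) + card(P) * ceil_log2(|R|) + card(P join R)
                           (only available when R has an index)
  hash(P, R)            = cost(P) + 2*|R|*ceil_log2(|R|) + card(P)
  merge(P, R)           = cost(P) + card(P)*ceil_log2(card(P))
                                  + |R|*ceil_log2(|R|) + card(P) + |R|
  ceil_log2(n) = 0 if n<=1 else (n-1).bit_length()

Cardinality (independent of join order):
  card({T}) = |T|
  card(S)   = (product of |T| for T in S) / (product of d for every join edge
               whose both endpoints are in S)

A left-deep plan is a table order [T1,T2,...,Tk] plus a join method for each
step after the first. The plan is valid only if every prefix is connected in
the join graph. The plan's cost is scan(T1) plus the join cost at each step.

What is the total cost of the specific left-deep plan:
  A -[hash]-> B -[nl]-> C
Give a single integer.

step 1: scan A: cost=400, card=400
step 2: join B via hash
    card(P join B) = 400*120/(20) = 2400
    cost = 400 + 2*120*7 + 400 = 2480
step 3: join C via nl
    card(P join C) = 2400*500/(2) = 600000
    cost = 2480 + 2400*500 = 1202480

1202480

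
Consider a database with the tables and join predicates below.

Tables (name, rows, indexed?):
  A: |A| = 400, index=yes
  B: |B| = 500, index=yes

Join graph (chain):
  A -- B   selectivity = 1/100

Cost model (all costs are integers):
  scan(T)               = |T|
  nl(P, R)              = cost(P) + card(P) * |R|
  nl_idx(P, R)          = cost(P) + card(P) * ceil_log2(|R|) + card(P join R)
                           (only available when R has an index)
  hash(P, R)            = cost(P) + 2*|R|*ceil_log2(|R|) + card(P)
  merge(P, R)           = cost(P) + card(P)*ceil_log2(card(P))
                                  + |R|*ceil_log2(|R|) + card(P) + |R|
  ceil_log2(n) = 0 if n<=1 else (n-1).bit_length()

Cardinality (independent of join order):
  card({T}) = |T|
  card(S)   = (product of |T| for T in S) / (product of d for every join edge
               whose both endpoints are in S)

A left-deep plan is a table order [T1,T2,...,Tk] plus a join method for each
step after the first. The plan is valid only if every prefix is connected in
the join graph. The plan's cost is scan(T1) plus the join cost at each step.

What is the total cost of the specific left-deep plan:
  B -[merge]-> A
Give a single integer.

step 1: scan B: cost=500, card=500
step 2: join A via merge
    card(P join A) = 500*400/(100) = 2000
    cost = 500 + 500*9 + 400*9 + 500 + 400 = 9500

9500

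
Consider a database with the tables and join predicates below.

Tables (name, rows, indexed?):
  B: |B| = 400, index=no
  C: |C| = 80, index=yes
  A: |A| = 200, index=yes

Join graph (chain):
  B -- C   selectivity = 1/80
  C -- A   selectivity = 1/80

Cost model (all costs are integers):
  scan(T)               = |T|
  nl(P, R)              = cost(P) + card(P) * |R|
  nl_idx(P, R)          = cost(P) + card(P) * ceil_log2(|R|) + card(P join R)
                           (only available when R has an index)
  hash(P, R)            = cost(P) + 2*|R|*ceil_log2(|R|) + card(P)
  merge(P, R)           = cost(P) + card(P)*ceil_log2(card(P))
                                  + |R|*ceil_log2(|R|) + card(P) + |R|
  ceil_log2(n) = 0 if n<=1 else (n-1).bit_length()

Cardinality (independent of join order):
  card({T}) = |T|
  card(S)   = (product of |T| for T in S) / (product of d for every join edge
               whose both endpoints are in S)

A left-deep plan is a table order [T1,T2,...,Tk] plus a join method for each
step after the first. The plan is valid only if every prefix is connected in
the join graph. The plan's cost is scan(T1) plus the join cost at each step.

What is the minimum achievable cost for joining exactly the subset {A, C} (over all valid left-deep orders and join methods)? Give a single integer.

Selinger DP over subsets of {A,C}:
  {C}: scan cost=80, card=80
  {A}: scan cost=200, card=200
  {AC}: card=200; try (A,nl_idx)→920, (C,hash)→1520, (C,nl_idx)→1800, (A,merge)→2520, (C,merge)→2640, (A,hash)→3360 …(+2); best=920 via (A,nl_idx)

920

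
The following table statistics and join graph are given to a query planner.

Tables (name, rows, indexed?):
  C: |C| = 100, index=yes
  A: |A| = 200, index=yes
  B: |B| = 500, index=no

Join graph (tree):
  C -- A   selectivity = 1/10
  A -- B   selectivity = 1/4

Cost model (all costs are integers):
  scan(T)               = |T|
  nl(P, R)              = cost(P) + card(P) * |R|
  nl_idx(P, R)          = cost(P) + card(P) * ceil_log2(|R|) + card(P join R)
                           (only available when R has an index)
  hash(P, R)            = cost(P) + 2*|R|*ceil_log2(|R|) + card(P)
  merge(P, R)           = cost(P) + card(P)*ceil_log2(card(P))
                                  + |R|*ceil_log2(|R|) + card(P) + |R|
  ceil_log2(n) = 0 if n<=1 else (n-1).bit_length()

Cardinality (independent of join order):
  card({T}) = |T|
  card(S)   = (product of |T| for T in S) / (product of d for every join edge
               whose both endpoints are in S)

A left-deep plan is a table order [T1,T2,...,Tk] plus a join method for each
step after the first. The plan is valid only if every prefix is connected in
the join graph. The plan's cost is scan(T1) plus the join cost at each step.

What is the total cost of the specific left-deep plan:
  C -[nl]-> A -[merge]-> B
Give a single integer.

step 1: scan C: cost=100, card=100
step 2: join A via nl
    card(P join A) = 100*200/(10) = 2000
    cost = 100 + 100*200 = 20100
step 3: join B via merge
    card(P join B) = 2000*500/(4) = 250000
    cost = 20100 + 2000*11 + 500*9 + 2000 + 500 = 49100

49100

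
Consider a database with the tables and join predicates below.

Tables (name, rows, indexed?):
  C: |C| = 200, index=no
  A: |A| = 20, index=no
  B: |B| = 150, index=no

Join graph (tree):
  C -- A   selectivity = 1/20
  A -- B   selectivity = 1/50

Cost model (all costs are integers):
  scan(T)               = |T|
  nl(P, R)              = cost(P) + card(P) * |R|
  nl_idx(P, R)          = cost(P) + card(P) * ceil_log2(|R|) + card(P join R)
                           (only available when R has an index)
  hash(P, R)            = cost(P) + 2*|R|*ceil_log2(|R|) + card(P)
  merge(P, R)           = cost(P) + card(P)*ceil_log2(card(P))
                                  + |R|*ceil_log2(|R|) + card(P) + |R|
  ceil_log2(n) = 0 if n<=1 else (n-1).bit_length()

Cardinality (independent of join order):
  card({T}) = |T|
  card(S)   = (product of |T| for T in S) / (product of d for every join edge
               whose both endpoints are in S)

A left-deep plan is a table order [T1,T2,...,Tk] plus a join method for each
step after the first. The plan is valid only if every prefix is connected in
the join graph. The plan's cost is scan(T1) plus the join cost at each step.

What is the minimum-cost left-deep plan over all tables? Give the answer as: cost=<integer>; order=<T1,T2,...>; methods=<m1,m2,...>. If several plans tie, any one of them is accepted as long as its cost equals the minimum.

cost=2720; order=B,A,C; methods=hash,merge

Selinger DP (subsets sized 1..n):
  {C}: scan cost=200, card=200
  {A}: scan cost=20, card=20
  {B}: scan cost=150, card=150
  {AC}: card=200; try (A,hash)→600, (C,merge)→1940, (A,merge)→2120, (C,hash)→3240, (C,nl)→4020, (A,nl)→4200; best=600 via (A,hash)
  {AB}: card=60; try (A,hash)→500, (B,merge)→1490, (A,merge)→1620, (B,hash)→2440, (B,nl)→3020, (A,nl)→3150; best=500 via (A,hash)
  {ABC}: card=600; try (C,merge)→2720, (B,hash)→3200, (B,merge)→3750, (C,hash)→3760, (C,nl)→12500, (B,nl)→30600; best=2720 via (C,merge)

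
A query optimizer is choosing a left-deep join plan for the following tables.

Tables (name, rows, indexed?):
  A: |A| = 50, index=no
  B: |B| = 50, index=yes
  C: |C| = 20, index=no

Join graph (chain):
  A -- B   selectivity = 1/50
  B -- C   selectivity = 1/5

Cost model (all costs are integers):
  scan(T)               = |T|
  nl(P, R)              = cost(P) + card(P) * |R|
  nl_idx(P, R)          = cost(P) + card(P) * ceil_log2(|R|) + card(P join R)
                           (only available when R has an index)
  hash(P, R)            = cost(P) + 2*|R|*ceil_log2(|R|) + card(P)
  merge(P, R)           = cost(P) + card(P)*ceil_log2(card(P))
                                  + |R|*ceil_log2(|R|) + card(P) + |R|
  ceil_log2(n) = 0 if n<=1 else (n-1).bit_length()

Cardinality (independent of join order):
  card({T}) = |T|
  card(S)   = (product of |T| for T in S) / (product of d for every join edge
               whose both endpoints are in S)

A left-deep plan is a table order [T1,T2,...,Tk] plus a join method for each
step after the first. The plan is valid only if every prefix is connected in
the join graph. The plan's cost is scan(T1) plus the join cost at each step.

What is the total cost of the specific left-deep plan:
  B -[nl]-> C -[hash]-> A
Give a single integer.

1850

step 1: scan B: cost=50, card=50
step 2: join C via nl
    card(P join C) = 50*20/(5) = 200
    cost = 50 + 50*20 = 1050
step 3: join A via hash
    card(P join A) = 200*50/(50) = 200
    cost = 1050 + 2*50*6 + 200 = 1850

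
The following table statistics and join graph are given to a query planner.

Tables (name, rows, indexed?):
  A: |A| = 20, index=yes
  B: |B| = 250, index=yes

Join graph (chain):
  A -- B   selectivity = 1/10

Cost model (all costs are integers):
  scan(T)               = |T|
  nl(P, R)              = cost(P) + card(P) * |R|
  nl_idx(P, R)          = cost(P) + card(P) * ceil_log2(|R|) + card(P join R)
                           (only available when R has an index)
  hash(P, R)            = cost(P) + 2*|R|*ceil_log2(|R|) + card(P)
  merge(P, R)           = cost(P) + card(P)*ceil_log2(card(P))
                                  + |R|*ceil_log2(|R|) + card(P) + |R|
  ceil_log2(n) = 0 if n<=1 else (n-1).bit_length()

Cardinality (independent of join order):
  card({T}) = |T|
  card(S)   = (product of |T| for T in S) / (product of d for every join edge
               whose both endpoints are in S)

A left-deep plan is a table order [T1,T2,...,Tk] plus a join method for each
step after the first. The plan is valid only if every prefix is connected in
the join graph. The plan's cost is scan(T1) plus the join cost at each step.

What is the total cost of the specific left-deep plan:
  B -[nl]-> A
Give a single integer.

5250

step 1: scan B: cost=250, card=250
step 2: join A via nl
    card(P join A) = 250*20/(10) = 500
    cost = 250 + 250*20 = 5250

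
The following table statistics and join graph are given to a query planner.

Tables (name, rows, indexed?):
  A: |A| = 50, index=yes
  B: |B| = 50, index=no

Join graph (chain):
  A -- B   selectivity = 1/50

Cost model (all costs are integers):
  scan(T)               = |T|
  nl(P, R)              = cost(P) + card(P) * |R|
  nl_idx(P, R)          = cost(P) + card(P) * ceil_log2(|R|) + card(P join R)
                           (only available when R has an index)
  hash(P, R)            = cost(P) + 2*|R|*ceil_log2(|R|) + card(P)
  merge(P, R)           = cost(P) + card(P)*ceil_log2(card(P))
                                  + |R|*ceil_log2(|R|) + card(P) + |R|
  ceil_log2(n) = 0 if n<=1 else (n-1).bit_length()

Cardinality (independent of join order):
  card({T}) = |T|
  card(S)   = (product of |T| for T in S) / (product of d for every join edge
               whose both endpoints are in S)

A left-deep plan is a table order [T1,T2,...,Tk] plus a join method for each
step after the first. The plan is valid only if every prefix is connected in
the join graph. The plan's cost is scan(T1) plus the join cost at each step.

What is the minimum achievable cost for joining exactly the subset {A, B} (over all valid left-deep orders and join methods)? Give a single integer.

Selinger DP over subsets of {A,B}:
  {A}: scan cost=50, card=50
  {B}: scan cost=50, card=50
  {AB}: card=50; try (A,nl_idx)→400, (B,hash)→700, (A,hash)→700, (B,merge)→750, (A,merge)→750, (B,nl)→2550 …(+1); best=400 via (A,nl_idx)

400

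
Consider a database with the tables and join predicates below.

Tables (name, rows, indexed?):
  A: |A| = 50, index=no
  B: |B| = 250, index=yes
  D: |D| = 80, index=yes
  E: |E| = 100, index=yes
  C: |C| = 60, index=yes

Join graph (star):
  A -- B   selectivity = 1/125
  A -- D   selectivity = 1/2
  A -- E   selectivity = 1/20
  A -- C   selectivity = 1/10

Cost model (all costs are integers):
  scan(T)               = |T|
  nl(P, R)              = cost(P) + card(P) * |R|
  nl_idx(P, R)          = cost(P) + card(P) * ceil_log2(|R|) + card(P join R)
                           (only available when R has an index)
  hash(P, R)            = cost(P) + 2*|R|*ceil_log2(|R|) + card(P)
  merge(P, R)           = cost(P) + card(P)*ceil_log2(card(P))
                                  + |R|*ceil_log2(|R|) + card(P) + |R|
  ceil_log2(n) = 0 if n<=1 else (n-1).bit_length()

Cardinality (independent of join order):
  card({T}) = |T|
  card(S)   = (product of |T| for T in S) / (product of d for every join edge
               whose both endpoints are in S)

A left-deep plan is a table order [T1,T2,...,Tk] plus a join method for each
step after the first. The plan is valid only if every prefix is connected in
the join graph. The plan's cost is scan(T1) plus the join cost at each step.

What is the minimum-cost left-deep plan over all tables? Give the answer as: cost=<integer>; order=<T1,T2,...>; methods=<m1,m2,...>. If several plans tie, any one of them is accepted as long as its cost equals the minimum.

Selinger DP (subsets sized 1..n):
  {A}: scan cost=50, card=50
  {B}: scan cost=250, card=250
  {D}: scan cost=80, card=80
  {E}: scan cost=100, card=100
  {C}: scan cost=60, card=60
  {AB}: card=100; try (B,nl_idx)→550, (A,hash)→1100, (B,merge)→2650, (A,merge)→2850, (B,hash)→4100, (B,nl)→12550 …(+1); best=550 via (B,nl_idx)
  {AD}: card=2000; try (A,hash)→760, (D,merge)→1040, (A,merge)→1070, (D,hash)→1220, (D,nl_idx)→2400, (D,nl)→4050 …(+1); best=760 via (A,hash)
  {AE}: card=250; try (E,nl_idx)→650, (A,hash)→800, (E,merge)→1200, (A,merge)→1250, (E,hash)→1500, (E,nl)→5050 …(+1); best=650 via (E,nl_idx)
  {AC}: card=300; try (C,nl_idx)→650, (A,hash)→720, (C,hash)→820, (C,merge)→820, (A,merge)→830, (C,nl)→3050 …(+1); best=650 via (C,nl_idx)
  {ABD}: card=4000; try (D,hash)→1770, (D,merge)→1990, (D,nl_idx)→5250, (B,hash)→6760, (D,nl)→8550, (B,nl_idx)→20760 …(+2); best=1770 via (D,hash)
  {ABE}: card=500; try (E,nl_idx)→1750, (E,hash)→2050, (E,merge)→2150, (B,nl_idx)→3150, (B,hash)→4900, (B,merge)→5150 …(+2); best=1750 via (E,nl_idx)
  {ABC}: card=600; try (C,hash)→1370, (C,nl_idx)→1750, (C,merge)→1770, (B,nl_idx)→3650, (B,hash)→4950, (B,merge)→5900 …(+2); best=1370 via (C,hash)
  {ADE}: card=10000; try (D,hash)→2020, (D,merge)→3540, (E,hash)→4160, (D,nl_idx)→12400, (D,nl)→20650, (E,nl_idx)→24760 …(+2); best=2020 via (D,hash)
  {ACD}: card=12000; try (D,hash)→2070, (C,hash)→3480, (D,merge)→4290, (D,nl_idx)→14750, (D,nl)→24650, (C,nl_idx)→24760 …(+2); best=2070 via (D,hash)
  {ACE}: card=1500; try (C,hash)→1620, (E,hash)→2350, (C,merge)→3320, (C,nl_idx)→3650, (E,nl_idx)→4250, (E,merge)→4450 …(+2); best=1620 via (C,hash)
  {ABDE}: card=20000; try (D,hash)→3370, (E,hash)→7170, (D,merge)→7390, (B,hash)→16020, (D,nl_idx)→25250, (D,nl)→41750 …(+6); best=3370 via (D,hash)
  {ABCD}: card=24000; try (D,hash)→3090, (C,hash)→6490, (D,merge)→8610, (B,hash)→18070, (D,nl_idx)→29570, (D,nl)→49370 …(+6); best=3090 via (D,hash)
  {ABCE}: card=3000; try (C,hash)→2970, (E,hash)→3370, (B,hash)→7120, (C,merge)→7170, (C,nl_idx)→7750, (E,nl_idx)→8570 …(+6); best=2970 via (C,hash)
  {ACDE}: card=60000; try (D,hash)→4240, (C,hash)→12740, (E,hash)→15470, (D,merge)→20260, (D,nl_idx)→72120, (D,nl)→121620 …(+6); best=4240 via (D,hash)
  {ABCDE}: card=120000; try (D,hash)→7090, (C,hash)→24090, (E,hash)→28490, (D,merge)→42610, (B,hash)→68240, (D,nl_idx)→143970 …(+10); best=7090 via (D,hash)

cost=7090; order=A,B,E,C,D; methods=nl_idx,nl_idx,hash,hash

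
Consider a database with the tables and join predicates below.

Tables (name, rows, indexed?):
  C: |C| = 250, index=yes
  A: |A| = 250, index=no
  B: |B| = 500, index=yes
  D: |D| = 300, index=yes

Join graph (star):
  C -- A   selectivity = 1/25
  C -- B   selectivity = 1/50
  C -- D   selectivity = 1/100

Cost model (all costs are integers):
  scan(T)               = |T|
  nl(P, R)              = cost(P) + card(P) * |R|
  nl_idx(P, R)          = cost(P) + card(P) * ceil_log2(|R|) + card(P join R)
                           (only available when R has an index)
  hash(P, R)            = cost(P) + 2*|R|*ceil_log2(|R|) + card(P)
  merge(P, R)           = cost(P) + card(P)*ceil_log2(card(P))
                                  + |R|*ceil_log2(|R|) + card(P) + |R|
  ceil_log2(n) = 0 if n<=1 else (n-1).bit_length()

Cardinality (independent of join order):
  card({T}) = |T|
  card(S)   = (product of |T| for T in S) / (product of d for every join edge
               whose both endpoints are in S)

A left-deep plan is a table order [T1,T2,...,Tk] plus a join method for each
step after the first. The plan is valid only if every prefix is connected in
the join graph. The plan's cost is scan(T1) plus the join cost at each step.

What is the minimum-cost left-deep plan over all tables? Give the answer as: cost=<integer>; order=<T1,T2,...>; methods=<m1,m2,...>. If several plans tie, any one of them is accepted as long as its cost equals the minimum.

cost=24400; order=B,C,D,A; methods=hash,hash,hash

Selinger DP (subsets sized 1..n):
  {C}: scan cost=250, card=250
  {A}: scan cost=250, card=250
  {B}: scan cost=500, card=500
  {D}: scan cost=300, card=300
  {AC}: card=2500; try (C,hash)→4500, (A,hash)→4500, (C,merge)→4750, (C,nl_idx)→4750, (A,merge)→4750, (C,nl)→62750 …(+1); best=4500 via (C,hash)
  {BC}: card=2500; try (C,hash)→5000, (B,nl_idx)→5000, (C,nl_idx)→7000, (B,merge)→7500, (C,merge)→7750, (B,hash)→9500 …(+2); best=5000 via (C,hash)
  {CD}: card=750; try (D,nl_idx)→3250, (C,nl_idx)→3450, (C,hash)→4600, (D,merge)→5500, (C,merge)→5550, (D,hash)→5900 …(+2); best=3250 via (D,nl_idx)
  {ABC}: card=25000; try (A,hash)→11500, (B,hash)→16000, (A,merge)→39750, (B,merge)→42000, (B,nl_idx)→52000, (A,nl)→630000 …(+1); best=11500 via (A,hash)
  {ACD}: card=7500; try (A,hash)→8000, (D,hash)→12400, (A,merge)→13750, (D,nl_idx)→34500, (D,merge)→40000, (A,nl)→190750 …(+1); best=8000 via (A,hash)
  {BCD}: card=7500; try (D,hash)→12900, (B,hash)→13000, (B,merge)→16500, (B,nl_idx)→17500, (D,nl_idx)→35000, (D,merge)→40500 …(+2); best=12900 via (D,hash)
  {ABCD}: card=75000; try (A,hash)→24400, (B,hash)→24500, (D,hash)→41900, (B,merge)→118000, (A,merge)→120150, (B,nl_idx)→150500 …(+5); best=24400 via (A,hash)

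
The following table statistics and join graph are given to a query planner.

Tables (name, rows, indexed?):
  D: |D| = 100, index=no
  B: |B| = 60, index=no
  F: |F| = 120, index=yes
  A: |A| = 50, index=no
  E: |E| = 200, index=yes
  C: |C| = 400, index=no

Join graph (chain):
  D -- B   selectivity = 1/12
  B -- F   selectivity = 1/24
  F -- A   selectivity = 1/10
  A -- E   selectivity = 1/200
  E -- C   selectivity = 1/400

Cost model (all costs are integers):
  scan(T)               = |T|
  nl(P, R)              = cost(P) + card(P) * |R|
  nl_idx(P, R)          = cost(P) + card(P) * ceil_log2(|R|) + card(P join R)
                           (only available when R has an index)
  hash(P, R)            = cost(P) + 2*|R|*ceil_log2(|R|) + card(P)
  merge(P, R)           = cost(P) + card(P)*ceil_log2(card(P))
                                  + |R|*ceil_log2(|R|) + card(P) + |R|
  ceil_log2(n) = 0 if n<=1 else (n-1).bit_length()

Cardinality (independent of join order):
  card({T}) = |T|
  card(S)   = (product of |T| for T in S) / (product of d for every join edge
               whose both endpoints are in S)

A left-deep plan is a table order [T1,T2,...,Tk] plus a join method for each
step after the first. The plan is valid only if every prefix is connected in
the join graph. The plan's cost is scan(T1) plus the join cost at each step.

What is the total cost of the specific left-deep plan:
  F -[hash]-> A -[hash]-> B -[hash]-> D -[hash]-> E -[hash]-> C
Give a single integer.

40460

step 1: scan F: cost=120, card=120
step 2: join A via hash
    card(P join A) = 120*50/(10) = 600
    cost = 120 + 2*50*6 + 120 = 840
step 3: join B via hash
    card(P join B) = 600*60/(24) = 1500
    cost = 840 + 2*60*6 + 600 = 2160
step 4: join D via hash
    card(P join D) = 1500*100/(12) = 12500
    cost = 2160 + 2*100*7 + 1500 = 5060
step 5: join E via hash
    card(P join E) = 12500*200/(200) = 12500
    cost = 5060 + 2*200*8 + 12500 = 20760
step 6: join C via hash
    card(P join C) = 12500*400/(400) = 12500
    cost = 20760 + 2*400*9 + 12500 = 40460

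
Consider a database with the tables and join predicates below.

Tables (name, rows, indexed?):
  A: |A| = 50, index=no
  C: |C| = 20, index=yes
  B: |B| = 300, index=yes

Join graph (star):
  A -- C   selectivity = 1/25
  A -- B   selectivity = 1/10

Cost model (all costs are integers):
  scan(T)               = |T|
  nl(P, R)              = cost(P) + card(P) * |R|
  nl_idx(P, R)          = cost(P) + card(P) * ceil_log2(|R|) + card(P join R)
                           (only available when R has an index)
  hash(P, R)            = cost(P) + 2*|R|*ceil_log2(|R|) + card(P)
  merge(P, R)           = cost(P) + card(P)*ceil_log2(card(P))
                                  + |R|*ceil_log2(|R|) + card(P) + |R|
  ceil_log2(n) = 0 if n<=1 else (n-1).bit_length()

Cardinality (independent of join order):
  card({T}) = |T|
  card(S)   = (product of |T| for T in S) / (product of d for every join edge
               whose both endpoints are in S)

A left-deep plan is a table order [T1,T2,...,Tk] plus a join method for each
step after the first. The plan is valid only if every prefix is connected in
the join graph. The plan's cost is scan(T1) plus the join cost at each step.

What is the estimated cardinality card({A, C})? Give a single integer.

40

Tables in S: A(50), C(20)
Edges inside S: A-C(d=25)
numerator = 50 * 20 = 1000
denominator = 25 = 25
card(S) = 1000 / 25 = 40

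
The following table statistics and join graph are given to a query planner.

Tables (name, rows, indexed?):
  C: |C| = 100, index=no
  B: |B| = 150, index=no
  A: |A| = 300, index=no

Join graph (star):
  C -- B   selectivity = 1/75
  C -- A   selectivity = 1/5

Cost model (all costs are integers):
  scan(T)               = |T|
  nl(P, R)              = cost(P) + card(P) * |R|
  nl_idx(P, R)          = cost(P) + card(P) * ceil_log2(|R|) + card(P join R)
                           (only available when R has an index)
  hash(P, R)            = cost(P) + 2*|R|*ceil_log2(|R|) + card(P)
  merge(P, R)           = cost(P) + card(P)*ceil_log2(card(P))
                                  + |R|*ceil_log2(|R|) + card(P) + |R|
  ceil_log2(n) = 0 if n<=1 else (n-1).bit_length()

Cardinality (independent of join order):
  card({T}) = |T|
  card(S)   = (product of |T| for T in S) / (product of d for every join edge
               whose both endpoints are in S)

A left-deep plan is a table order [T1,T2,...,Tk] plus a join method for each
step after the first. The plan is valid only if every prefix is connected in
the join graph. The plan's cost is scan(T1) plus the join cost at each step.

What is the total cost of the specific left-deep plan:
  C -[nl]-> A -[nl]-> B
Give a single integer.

step 1: scan C: cost=100, card=100
step 2: join A via nl
    card(P join A) = 100*300/(5) = 6000
    cost = 100 + 100*300 = 30100
step 3: join B via nl
    card(P join B) = 6000*150/(75) = 12000
    cost = 30100 + 6000*150 = 930100

930100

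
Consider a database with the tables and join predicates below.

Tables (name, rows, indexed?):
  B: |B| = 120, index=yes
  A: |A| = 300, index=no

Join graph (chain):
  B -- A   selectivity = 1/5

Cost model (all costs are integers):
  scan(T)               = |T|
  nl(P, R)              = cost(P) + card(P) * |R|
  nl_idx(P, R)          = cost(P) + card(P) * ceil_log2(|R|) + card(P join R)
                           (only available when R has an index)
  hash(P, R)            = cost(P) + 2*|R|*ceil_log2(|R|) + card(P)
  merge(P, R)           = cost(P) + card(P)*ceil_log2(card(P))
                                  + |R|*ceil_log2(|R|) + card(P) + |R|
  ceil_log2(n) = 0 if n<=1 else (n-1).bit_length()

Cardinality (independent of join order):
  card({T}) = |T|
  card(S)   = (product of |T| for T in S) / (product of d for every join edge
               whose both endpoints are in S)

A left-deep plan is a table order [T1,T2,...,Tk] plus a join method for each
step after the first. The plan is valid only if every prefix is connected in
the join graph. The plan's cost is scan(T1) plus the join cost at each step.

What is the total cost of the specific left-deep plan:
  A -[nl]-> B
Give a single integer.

36300

step 1: scan A: cost=300, card=300
step 2: join B via nl
    card(P join B) = 300*120/(5) = 7200
    cost = 300 + 300*120 = 36300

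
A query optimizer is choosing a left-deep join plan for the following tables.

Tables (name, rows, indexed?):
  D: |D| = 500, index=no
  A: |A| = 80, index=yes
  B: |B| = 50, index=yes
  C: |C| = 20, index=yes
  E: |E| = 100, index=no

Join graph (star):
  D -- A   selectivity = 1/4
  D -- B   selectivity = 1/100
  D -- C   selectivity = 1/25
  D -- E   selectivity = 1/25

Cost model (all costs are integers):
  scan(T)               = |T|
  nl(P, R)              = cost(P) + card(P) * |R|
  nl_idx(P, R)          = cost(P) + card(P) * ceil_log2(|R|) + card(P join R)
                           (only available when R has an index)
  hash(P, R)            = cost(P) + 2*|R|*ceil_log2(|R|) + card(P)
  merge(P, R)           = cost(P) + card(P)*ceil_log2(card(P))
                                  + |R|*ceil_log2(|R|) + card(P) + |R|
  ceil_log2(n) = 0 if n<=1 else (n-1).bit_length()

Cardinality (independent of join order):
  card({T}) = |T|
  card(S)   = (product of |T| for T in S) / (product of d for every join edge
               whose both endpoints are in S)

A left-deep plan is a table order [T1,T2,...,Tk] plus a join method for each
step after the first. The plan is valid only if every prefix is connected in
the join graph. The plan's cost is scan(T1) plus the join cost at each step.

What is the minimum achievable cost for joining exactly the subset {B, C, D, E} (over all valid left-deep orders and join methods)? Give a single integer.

Selinger DP over subsets of {B,C,D,E}:
  {D}: scan cost=500, card=500
  {B}: scan cost=50, card=50
  {C}: scan cost=20, card=20
  {E}: scan cost=100, card=100
  {BD}: card=250; try (B,hash)→1600, (B,nl_idx)→3750, (D,merge)→5400, (B,merge)→5850, (D,hash)→9100, (D,nl)→25050 …(+1); best=1600 via (B,hash)
  {CD}: card=400; try (C,hash)→1200, (C,nl_idx)→3400, (D,merge)→5140, (C,merge)→5620, (D,hash)→9040, (D,nl)→10020 …(+1); best=1200 via (C,hash)
  {DE}: card=2000; try (E,hash)→2400, (D,merge)→5900, (E,merge)→6300, (D,hash)→9200, (D,nl)→50100, (E,nl)→50500; best=2400 via (E,hash)
  {BCD}: card=200; try (C,hash)→2050, (B,hash)→2200, (C,nl_idx)→3050, (B,nl_idx)→3800, (C,merge)→3970, (B,merge)→5550 …(+2); best=2050 via (C,hash)
  {BDE}: card=1000; try (E,hash)→3250, (E,merge)→4650, (B,hash)→5000, (B,nl_idx)→15400, (E,nl)→26600, (B,merge)→26750 …(+1); best=3250 via (E,hash)
  {CDE}: card=1600; try (E,hash)→3000, (C,hash)→4600, (E,merge)→6000, (C,nl_idx)→14000, (C,merge)→26520, (E,nl)→41200 …(+1); best=3000 via (E,hash)
  {BCDE}: card=800; try (E,hash)→3650, (C,hash)→4450, (E,merge)→4650, (B,hash)→5200, (C,nl_idx)→9050, (B,nl_idx)→13400 …(+5); best=3650 via (E,hash)

3650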